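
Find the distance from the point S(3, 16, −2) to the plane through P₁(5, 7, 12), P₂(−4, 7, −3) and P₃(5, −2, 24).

P₁P₂ = (−9, 0, −15) and P₁P₃ = (0, −9, 12), so a normal is n = P₁P₂ × P₁P₃ = (−135, 108, 81).
d = |(-135)·3 + 108·16 + 81·(-2) − 1053| / √(18225 + 11664 + 6561) = |108| / (135√2) = 2√2/5.

2√2/5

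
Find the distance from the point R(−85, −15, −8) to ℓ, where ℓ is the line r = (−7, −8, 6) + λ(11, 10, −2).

Direction vector d = (11, 10, −2).
AP = (−78, −7, −14), and AP × d = (154, −310, −703).
|AP × d|² = 614025 and |d|² = 225, so the distance is √(614025/225) = √2729.

√2729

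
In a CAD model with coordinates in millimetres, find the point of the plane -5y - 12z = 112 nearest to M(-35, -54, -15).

n = (0, -5, -12), |n|² = 169, and n·M − 112 = 338.
t = 338/169 = 2, so the foot is M − t·n = (-35, -54, -15) − 2·(0, -5, -12) = (-35, -44, 9).

(-35, -44, 9)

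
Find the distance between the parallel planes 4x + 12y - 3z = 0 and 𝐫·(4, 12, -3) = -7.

With common normal n = (4, 12, -3) (|n| = 13), the distance is |0 − (-7)|/|n| = 7/13.

7/13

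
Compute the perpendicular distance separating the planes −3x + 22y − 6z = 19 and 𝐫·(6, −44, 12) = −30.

Divide the second equation by -2 to match normals: −3x + 22y − 6z = 15.
Both planes have normal n = (−3, 22, −6), |n| = 23. Any point on the first plane is at distance |15 − 19|/|n| = 4/23 from the second.

4/23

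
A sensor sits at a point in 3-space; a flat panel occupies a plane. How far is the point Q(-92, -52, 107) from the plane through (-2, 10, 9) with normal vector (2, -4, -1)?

30/√21

The plane has equation n·(r − (-2, 10, 9)) = 0, i.e. n·r = -53.
d = |2·(-92) + (-4)·(-52) + (-1)·107 − (-53)| / √(4 + 16 + 1) = |-30| / √21 = 30/√21.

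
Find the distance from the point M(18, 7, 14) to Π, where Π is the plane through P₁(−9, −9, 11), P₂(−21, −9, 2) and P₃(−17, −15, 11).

P₁P₂ = (−12, 0, −9) and P₁P₃ = (−8, −6, 0), so a normal is n = P₁P₂ × P₁P₃ = (−54, 72, 72).
n = (−54, 72, 72); n·P − 630 = -90; |n| = 18√41; distance = 90/(18√41) = 5/√41.

5√41/41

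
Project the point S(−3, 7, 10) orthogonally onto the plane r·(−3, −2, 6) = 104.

(-6, 5, 16)

n = (−3, −2, 6), |n|² = 49, and n·S − 104 = -49.
t = -49/49 = -1, so the foot is S − t·n = (−3, 7, 10) − (-1)·(−3, −2, 6) = (−6, 5, 16).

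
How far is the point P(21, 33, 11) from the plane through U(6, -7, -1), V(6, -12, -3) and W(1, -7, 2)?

25/√38

UV = (0, -5, -2) and UW = (-5, 0, 3), so a normal is n = UV × UW = (-15, 10, -25).
Then n·(21, 33, 11) - (-135) = -125.
|n| = √(225 + 100 + 625) = 5√38, so the distance is |-125|/(5√38) = 25√38/38.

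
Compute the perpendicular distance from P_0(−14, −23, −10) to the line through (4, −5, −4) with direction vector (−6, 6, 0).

6√19

Direction vector d = (−6, 6, 0).
AP = (−18, −18, −6), and AP × d = (36, 36, −216).
|AP × d|² = 49248 and |d|² = 72, so the distance is √(49248/72) = √684 = 6√19.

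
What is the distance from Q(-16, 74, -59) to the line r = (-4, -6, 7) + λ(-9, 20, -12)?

Direction vector d = (-9, 20, -12).
AP = (-12, 80, -66); AP·d = 2500, |AP|² = 10900, |d|² = 625.
distance² = |AP|² − (AP·d)²/|d|² = 10900 − 6250000/625 = 900, so the distance is 30.

30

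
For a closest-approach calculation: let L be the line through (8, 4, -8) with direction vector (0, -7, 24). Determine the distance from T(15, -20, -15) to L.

Direction vector d = (0, -7, 24).
AP = (7, -24, -7), and AP × d = (-625, -168, -49).
|AP × d|² = 421250 and |d|² = 625, so the distance is √(421250/625) = √674.

√674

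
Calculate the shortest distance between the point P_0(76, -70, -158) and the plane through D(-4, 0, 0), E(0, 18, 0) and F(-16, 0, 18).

8

DE = (4, 18, 0) and DF = (-12, 0, 18), so a normal is n = DE × DF = (324, -72, 216).
Then n·(76, -70, -158) - (-1296) = -3168.
|n| = √(104976 + 5184 + 46656) = 396, so the distance is |-3168|/396 = 8.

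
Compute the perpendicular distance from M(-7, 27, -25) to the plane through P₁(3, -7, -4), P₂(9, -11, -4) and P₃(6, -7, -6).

19/√22

P₁P₂ = (6, -4, 0) and P₁P₃ = (3, 0, -2), so a normal is n = P₁P₂ × P₁P₃ = (8, 12, 12).
d = |8·(-7) + 12·27 + 12·(-25) − (-108)| / √(64 + 144 + 144) = |76| / (4√22) = 19√22/22.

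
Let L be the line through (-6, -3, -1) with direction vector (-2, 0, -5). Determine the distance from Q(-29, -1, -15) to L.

√265

Direction vector d = (-2, 0, -5).
AP = (-23, 2, -14), and AP × d = (-10, -87, 4).
|AP × d|² = 7685 and |d|² = 29, so the distance is √(7685/29) = √265.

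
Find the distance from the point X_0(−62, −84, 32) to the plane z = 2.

Normal vector n = (0, 0, 1), and n·(−62, −84, 32) − 2 = 30.
|n| = √(0 + 0 + 1) = 1, so the distance is |30|/1 = 30.

30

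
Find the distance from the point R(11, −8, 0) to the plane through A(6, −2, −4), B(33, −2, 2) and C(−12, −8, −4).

AB = (27, 0, 6) and AC = (−18, −6, 0), so a normal is n = AB × AC = (36, −108, −162).
Then n·(11, −8, 0) − 1080 = 180.
|n| = √(1296 + 11664 + 26244) = 198, so the distance is |180|/198 = 10/11.

10/11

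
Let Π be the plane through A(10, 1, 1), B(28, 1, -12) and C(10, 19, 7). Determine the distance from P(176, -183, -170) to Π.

AB = (18, 0, -13) and AC = (0, 18, 6), so a normal is n = AB × AC = (234, -108, 324).
Then n·(176, -183, -170) - 2556 = 3312.
|n| = √(54756 + 11664 + 104976) = 414, so the distance is |3312|/414 = 8.

8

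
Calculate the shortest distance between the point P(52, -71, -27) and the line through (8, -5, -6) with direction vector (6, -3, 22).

Direction vector d = (6, -3, 22).
AP = (44, -66, -21), and AP × d = (-1515, -1094, 264).
|AP × d|² = 3561757 and |d|² = 529, so the distance is √(3561757/529) = √6733.

√6733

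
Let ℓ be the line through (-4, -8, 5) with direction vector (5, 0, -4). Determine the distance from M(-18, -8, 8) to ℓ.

Direction vector d = (5, 0, -4).
AP = (-14, 0, 3), and AP × d = (0, -41, 0).
|AP × d|² = 1681 and |d|² = 41, so the distance is √(1681/41) = √41.

√41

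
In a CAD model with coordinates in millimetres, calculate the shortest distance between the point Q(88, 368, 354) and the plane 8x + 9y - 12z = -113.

7

n = (8, 9, -12); n·P − (-113) = -119; |n| = 17; distance = 119/17 = 7.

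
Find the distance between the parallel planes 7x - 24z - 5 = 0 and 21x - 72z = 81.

22/25

Divide the second equation by 3 to match normals: 7x - 24z = 27.
With common normal n = (7, 0, -24) (|n| = 25), the distance is |5 − 27|/|n| = 22/25.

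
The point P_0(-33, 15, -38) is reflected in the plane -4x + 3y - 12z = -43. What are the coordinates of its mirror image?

(-1, -9, 58)

With n = (-4, 3, -12), the signed offset is (n·P_0 − (-43))/|n|² = 676/169 = 4.
P_0' = P_0 − 2t·n = (-33, 15, -38) − 8·(-4, 3, -12) = (-1, -9, 58).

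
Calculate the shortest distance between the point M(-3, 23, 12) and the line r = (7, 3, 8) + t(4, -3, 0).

2√29

Direction vector d = (4, -3, 0).
AP = (-10, 20, 4); AP·d = -100, |AP|² = 516, |d|² = 25.
distance² = |AP|² − (AP·d)²/|d|² = 516 − 10000/25 = 116, so the distance is 2√29.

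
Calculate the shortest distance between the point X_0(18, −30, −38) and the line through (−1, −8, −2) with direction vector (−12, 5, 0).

√1465

Direction vector d = (−12, 5, 0).
AP = (19, −22, −36); AP·d = -338, |AP|² = 2141, |d|² = 169.
distance² = |AP|² − (AP·d)²/|d|² = 2141 − 114244/169 = 1465, so the distance is √1465.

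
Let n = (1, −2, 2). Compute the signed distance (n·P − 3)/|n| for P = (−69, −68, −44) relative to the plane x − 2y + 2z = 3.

-8

n·P − 3 = -24.
|n| = 3, so the signed distance is -24/3 = -8.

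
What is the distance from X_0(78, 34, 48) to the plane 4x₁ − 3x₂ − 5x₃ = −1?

29/(5√2)

d = |4·78 + (-3)·34 + (-5)·48 − (-1)| / √(16 + 9 + 25) = |-29| / (5√2) = 29√2/10.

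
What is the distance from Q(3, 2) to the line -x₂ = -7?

d = |0·3 + (-1)·2 − (-7)| / √(0 + 1) = |5|/1 = 5.

5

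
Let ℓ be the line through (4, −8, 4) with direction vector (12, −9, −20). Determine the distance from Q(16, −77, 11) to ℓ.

3√481

Direction vector d = (12, −9, −20).
AP = (12, −69, 7); AP·d = 625, |AP|² = 4954, |d|² = 625.
distance² = |AP|² − (AP·d)²/|d|² = 4954 − 390625/625 = 4329, so the distance is 3√481.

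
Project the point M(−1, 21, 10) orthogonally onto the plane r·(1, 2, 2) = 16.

(-6, 11, 0)

n = (1, 2, 2), |n|² = 9, and n·M − 16 = 45.
t = 45/9 = 5, so the foot is M − t·n = (−1, 21, 10) − 5·(1, 2, 2) = (−6, 11, 0).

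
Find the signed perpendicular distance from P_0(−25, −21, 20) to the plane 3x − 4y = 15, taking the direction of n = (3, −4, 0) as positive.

-6/5

n·P_0 − 15 = -6.
|n| = 5, so the signed distance is -6/5.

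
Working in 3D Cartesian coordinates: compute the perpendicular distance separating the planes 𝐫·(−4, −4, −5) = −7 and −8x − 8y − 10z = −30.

Divide the second equation by 2 to match normals: −4x − 4y − 5z = -15.
With common normal n = (−4, −4, −5) (|n| = √57), the distance is |(-7) − (-15)|/|n| = 8/√57.

8/√57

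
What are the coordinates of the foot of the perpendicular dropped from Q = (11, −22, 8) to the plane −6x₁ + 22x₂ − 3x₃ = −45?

(5, 0, 5)

The perpendicular from Q has direction n = (−6, 22, −3): r = (11, −22, 8) + μ(−6, 22, −3).
Substitute into the plane: n·(Q + μn) = -45 gives -574 + 529μ = -45, so μ = 1.
Foot = (11, −22, 8) + 1·(−6, 22, −3) = (5, 0, 5).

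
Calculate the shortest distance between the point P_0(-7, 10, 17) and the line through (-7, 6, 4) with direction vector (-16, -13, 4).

Direction vector d = (-16, -13, 4).
AP = (0, 4, 13); AP·d = 0, |AP|² = 185, |d|² = 441.
distance² = |AP|² − (AP·d)²/|d|² = 185 − 0/441 = 185, so the distance is √185.

√185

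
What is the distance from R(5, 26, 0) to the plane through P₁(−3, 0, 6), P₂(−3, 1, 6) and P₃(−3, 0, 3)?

P₁P₂ = (0, 1, 0) and P₁P₃ = (0, 0, −3), so a normal is n = P₁P₂ × P₁P₃ = (−3, 0, 0).
Then n·(5, 26, 0) − 9 = −24.
|n| = √(9 + 0 + 0) = 3, so the distance is |-24|/3 = 8.

8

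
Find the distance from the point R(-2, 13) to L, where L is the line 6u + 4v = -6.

23√13/13

d = |6·(-2) + 4·13 − (-6)| / √(36 + 16) = |46|/(2√13) = 23√13/13.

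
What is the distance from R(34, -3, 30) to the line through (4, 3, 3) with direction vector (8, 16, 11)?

6√34

Direction vector d = (8, 16, 11).
AP = (30, -6, 27), and AP × d = (-498, -114, 528).
|AP × d|² = 539784 and |d|² = 441, so the distance is √(539784/441) = √1224 = 6√34.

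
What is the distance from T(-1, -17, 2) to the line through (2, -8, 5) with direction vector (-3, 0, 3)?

Direction vector d = (-3, 0, 3).
AP = (-3, -9, -3), and AP × d = (-27, 18, -27).
|AP × d|² = 1782 and |d|² = 18, so the distance is √(1782/18) = √99 = 3√11.

3√11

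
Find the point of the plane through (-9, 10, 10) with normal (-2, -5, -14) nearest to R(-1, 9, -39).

n = (-2, -5, -14), |n|² = 225, and n·R − (-172) = 675.
t = 675/225 = 3, so the foot is R − t·n = (-1, 9, -39) − 3·(-2, -5, -14) = (5, 24, 3).

(5, 24, 3)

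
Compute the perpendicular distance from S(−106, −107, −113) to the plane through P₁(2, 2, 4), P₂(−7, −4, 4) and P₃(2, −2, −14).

P₁P₂ = (−9, −6, 0) and P₁P₃ = (0, −4, −18), so a normal is n = P₁P₂ × P₁P₃ = (108, −162, 36).
Then n·(−106, −107, −113) − 36 = 1782.
|n| = √(11664 + 26244 + 1296) = 198, so the distance is |1782|/198 = 9.

9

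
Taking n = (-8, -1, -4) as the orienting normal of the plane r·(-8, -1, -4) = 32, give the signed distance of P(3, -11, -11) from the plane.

n·P − 32 = -1.
|n| = 9, so the signed distance is -1/9.

-1/9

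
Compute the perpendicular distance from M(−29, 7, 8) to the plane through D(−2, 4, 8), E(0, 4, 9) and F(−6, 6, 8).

7

DE = (2, 0, 1) and DF = (−4, 2, 0), so a normal is n = DE × DF = (−2, −4, 4).
Then n·(−29, 7, 8) − 20 = 42.
|n| = √(4 + 16 + 16) = 6, so the distance is |42|/6 = 7.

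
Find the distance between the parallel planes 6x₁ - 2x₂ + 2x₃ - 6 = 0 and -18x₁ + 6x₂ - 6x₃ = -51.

√11/2

Divide the second equation by -3 to match normals: 6x₁ - 2x₂ + 2x₃ = 17.
With common normal n = (6, -2, 2) (|n| = 2√11), the distance is |6 − 17|/|n| = 11/(2√11) = √11/2.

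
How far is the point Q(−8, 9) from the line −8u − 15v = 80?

151/17

d = |(-8)·(-8) + (-15)·9 − 80| / √(64 + 225) = |-151|/17 = 151/17.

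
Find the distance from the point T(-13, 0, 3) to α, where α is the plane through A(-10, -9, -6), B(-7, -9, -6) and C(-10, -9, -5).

9

AB = (3, 0, 0) and AC = (0, 0, 1), so a normal is n = AB × AC = (0, -3, 0).
Then n·(-13, 0, 3) - 27 = -27.
|n| = √(0 + 9 + 0) = 3, so the distance is |-27|/3 = 9.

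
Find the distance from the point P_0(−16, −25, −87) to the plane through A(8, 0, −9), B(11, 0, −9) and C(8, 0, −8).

25

AB = (3, 0, 0) and AC = (0, 0, 1), so a normal is n = AB × AC = (0, −3, 0).
Then n·(−16, −25, −87) − 0 = 75.
|n| = √(0 + 9 + 0) = 3, so the distance is |75|/3 = 25.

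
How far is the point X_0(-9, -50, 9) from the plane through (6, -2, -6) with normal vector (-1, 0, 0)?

The plane has equation n·(r − (6, -2, -6)) = 0, i.e. n·r = -6.
n = (-1, 0, 0); n·P − (-6) = 15; |n| = 1; distance = 15/1 = 15.

15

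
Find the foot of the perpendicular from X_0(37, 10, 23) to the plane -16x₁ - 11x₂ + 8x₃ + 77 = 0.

n = (-16, -11, 8), |n|² = 441, and n·X_0 − (-77) = -441.
t = -441/441 = -1, so the foot is X_0 − t·n = (37, 10, 23) − (-1)·(-16, -11, 8) = (21, -1, 31).

(21, -1, 31)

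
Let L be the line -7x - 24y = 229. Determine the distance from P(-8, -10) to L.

67/25

The normal to the line is n = (-7, -24) with |n| = 25.
|n·P − 229| = |296 − 229| = 67, so the distance is 67/25.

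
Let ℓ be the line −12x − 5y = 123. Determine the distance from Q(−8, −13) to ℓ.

The normal to the line is n = (−12, −5) with |n| = 13.
|n·Q − 123| = |161 − 123| = 38, so the distance is 38/13.

38/13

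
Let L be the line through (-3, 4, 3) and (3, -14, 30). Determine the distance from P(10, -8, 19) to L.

√85

A direction vector is d = (6, -18, 27).
AP = (13, -12, 16), and AP × d = (-36, -255, -162).
|AP × d|² = 92565 and |d|² = 1089, so the distance is √(92565/1089) = √85.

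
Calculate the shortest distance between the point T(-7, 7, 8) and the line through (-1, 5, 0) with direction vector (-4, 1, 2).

2√5

Direction vector d = (-4, 1, 2).
AP = (-6, 2, 8), and AP × d = (-4, -20, 2).
|AP × d|² = 420 and |d|² = 21, so the distance is √(420/21) = √20 = 2√5.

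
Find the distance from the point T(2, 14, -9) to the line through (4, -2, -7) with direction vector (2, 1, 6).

Direction vector d = (2, 1, 6).
AP = (-2, 16, -2); AP·d = 0, |AP|² = 264, |d|² = 41.
distance² = |AP|² − (AP·d)²/|d|² = 264 − 0/41 = 264, so the distance is 2√66.

2√66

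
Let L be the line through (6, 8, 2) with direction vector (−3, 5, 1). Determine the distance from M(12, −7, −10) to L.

Direction vector d = (−3, 5, 1).
AP = (6, −15, −12); AP·d = -105, |AP|² = 405, |d|² = 35.
distance² = |AP|² − (AP·d)²/|d|² = 405 − 11025/35 = 90, so the distance is 3√10.

3√10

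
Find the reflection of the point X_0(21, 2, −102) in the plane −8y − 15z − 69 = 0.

With n = (0, −8, −15), the signed offset is (n·X_0 − 69)/|n|² = 1445/289 = 5.
X_0' = X_0 − 2t·n = (21, 2, −102) − 10·(0, −8, −15) = (21, 82, 48).

(21, 82, 48)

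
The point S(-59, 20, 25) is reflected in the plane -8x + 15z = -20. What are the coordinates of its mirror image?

n = (-8, 0, 15), |n|² = 289, n·S − (-20) = 867, so t = 867/289 = 3.
Foot F = S − 3·n = (-35, 20, -20); the reflection is 2F − S = (-11, 20, -65).

(-11, 20, -65)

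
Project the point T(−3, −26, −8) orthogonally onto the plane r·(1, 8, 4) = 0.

(0, -2, 4)

n = (1, 8, 4), |n|² = 81, and n·T − 0 = -243.
t = -243/81 = -3, so the foot is T − t·n = (−3, −26, −8) − (-3)·(1, 8, 4) = (0, −2, 4).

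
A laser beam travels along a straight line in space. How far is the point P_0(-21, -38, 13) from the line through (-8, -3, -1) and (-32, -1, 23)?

A direction vector is d = (-24, 2, 24).
AP = (-13, -35, 14); AP·d = 578, |AP|² = 1590, |d|² = 1156.
distance² = |AP|² − (AP·d)²/|d|² = 1590 − 334084/1156 = 1301, so the distance is √1301.

√1301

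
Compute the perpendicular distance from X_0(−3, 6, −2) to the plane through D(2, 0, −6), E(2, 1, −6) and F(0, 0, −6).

DE = (0, 1, 0) and DF = (−2, 0, 0), so a normal is n = DE × DF = (0, 0, 2).
Then n·(−3, 6, −2) − (−12) = 8.
|n| = √(0 + 0 + 4) = 2, so the distance is |8|/2 = 4.

4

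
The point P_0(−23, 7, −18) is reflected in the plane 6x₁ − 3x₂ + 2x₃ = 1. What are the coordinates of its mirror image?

(25, -17, -2)

With n = (6, −3, 2), the signed offset is (n·P_0 − 1)/|n|² = -196/49 = -4.
P_0' = P_0 − 2t·n = (−23, 7, −18) − (-8)·(6, −3, 2) = (25, −17, −2).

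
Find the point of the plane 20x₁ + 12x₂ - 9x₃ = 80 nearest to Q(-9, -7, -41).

n = (20, 12, -9), |n|² = 625, and n·Q − 80 = 25.
t = 25/625 = 1/25, so the foot is Q − t·n = (-9, -7, -41) − (1/25)·(20, 12, -9) = (-49/5, -187/25, -1016/25).

(-49/5, -187/25, -1016/25)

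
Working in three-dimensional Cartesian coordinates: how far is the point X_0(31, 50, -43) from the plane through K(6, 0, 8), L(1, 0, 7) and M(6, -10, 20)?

KL = (-5, 0, -1) and KM = (0, -10, 12), so a normal is n = KL × KM = (-10, 60, 50).
d = |(-10)·31 + 60·50 + 50·(-43) − 340| / √(100 + 3600 + 2500) = |200| / (10√62) = 20/√62.

20/√62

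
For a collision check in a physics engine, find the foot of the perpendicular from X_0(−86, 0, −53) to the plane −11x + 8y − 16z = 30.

n = (−11, 8, −16), |n|² = 441, and n·X_0 − 30 = 1764.
t = 1764/441 = 4, so the foot is X_0 − t·n = (−86, 0, −53) − 4·(−11, 8, −16) = (−42, −32, 11).

(-42, -32, 11)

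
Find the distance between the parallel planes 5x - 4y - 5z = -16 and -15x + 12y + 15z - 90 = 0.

Divide the second equation by -3 to match normals: 5x - 4y - 5z = -30.
Both planes have normal n = (5, -4, -5), |n| = √66. Any point on the first plane is at distance |(-30) − (-16)|/|n| = 14/√66 from the second.

7√66/33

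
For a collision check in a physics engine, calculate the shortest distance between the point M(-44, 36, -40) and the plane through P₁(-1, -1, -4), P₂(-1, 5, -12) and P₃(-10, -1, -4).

P₁P₂ = (0, 6, -8) and P₁P₃ = (-9, 0, 0), so a normal is n = P₁P₂ × P₁P₃ = (0, 72, 54).
d = |72·36 + 54·(-40) − (-288)| / √(0 + 5184 + 2916) = |720| / 90 = 8.

8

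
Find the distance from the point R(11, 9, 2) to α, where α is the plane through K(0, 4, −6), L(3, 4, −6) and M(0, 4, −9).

KL = (3, 0, 0) and KM = (0, 0, −3), so a normal is n = KL × KM = (0, 9, 0).
Then n·(11, 9, 2) − 36 = 45.
|n| = √(0 + 81 + 0) = 9, so the distance is |45|/9 = 5.

5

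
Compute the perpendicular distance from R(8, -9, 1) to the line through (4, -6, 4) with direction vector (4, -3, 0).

3

Direction vector d = (4, -3, 0).
AP = (4, -3, -3); AP·d = 25, |AP|² = 34, |d|² = 25.
distance² = |AP|² − (AP·d)²/|d|² = 34 − 625/25 = 9, so the distance is 3.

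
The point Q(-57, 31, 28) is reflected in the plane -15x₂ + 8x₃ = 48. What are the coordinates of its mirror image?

With n = (0, -15, 8), the signed offset is (n·Q − 48)/|n|² = -289/289 = -1.
Q' = Q − 2t·n = (-57, 31, 28) − (-2)·(0, -15, 8) = (-57, 1, 44).

(-57, 1, 44)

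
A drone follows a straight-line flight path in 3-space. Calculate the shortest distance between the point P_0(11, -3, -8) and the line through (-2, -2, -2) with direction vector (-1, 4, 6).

Direction vector d = (-1, 4, 6).
AP = (13, -1, -6); AP·d = -53, |AP|² = 206, |d|² = 53.
distance² = |AP|² − (AP·d)²/|d|² = 206 − 2809/53 = 153, so the distance is 3√17.

3√17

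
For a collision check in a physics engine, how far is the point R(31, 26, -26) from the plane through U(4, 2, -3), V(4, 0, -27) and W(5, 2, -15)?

13/17

UV = (0, -2, -24) and UW = (1, 0, -12), so a normal is n = UV × UW = (24, -24, 2).
n = (24, -24, 2); n·P − 42 = 26; |n| = 34; distance = 26/34 = 13/17.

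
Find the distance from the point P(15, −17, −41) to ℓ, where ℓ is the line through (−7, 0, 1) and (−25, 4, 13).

√601

A direction vector is d = (−18, 4, 12).
AP = (22, −17, −42), and AP × d = (−36, 492, −218).
|AP × d|² = 290884 and |d|² = 484, so the distance is √(290884/484) = √601.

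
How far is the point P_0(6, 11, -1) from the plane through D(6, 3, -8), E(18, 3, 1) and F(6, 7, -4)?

DE = (12, 0, 9) and DF = (0, 4, 4), so a normal is n = DE × DF = (-36, -48, 48).
Then n·(6, 11, -1) - (-744) = -48.
|n| = √(1296 + 2304 + 2304) = 12√41, so the distance is |-48|/(12√41) = 4/√41.

4/√41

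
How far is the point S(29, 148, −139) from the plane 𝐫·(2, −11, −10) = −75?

7

n = (2, −11, −10); n·P − (-75) = -105; |n| = 15; distance = 105/15 = 7.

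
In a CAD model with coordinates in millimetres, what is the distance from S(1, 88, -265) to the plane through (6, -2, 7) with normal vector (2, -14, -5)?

6

The plane has equation n·(r − (6, -2, 7)) = 0, i.e. n·r = 5.
Then n·(1, 88, -265) - 5 = 90.
|n| = √(4 + 196 + 25) = 15, so the distance is |90|/15 = 6.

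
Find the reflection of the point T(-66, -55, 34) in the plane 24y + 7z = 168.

n = (0, 24, 7), |n|² = 625, n·T − 168 = -1250, so t = -1250/625 = -2.
Foot F = T − (-2)·n = (-66, -7, 48); the reflection is 2F − T = (-66, 41, 62).

(-66, 41, 62)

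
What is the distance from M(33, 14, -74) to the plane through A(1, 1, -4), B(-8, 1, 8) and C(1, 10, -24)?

AB = (-9, 0, 12) and AC = (0, 9, -20), so a normal is n = AB × AC = (-108, -180, -81).
Then n·(33, 14, -74) - 36 = -126.
|n| = √(11664 + 32400 + 6561) = 225, so the distance is |-126|/225 = 14/25.

14/25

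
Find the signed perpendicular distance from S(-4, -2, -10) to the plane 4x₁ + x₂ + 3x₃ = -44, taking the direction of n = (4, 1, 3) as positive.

n·S − (-44) = -4.
|n| = √26, so the signed distance is -4/√26.

-4/√26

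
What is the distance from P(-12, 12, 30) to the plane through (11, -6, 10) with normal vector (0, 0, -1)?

20

The plane has equation n·(r − (11, -6, 10)) = 0, i.e. n·r = -10.
d = |(-1)·30 − (-10)| / √(0 + 0 + 1) = |-20| / 1 = 20.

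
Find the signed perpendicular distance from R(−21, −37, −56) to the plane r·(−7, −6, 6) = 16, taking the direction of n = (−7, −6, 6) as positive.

n·R − 16 = 17.
|n| = 11, so the signed distance is 17/11.

17/11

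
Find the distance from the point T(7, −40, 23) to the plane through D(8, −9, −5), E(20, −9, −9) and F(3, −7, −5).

11√65/65

DE = (12, 0, −4) and DF = (−5, 2, 0), so a normal is n = DE × DF = (8, 20, 24).
Then n·(7, −40, 23) − (−236) = 44.
|n| = √(64 + 400 + 576) = 4√65, so the distance is |44|/(4√65) = 11√65/65.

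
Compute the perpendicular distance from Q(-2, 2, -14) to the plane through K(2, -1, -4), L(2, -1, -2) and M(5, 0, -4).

KL = (0, 0, 2) and KM = (3, 1, 0), so a normal is n = KL × KM = (-2, 6, 0).
Then n·(-2, 2, -14) - (-10) = 26.
|n| = √(4 + 36 + 0) = 2√10, so the distance is |26|/(2√10) = 13√10/10.

13√10/10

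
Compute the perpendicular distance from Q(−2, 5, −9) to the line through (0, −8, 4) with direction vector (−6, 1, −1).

Direction vector d = (−6, 1, −1).
AP = (−2, 13, −13); AP·d = 38, |AP|² = 342, |d|² = 38.
distance² = |AP|² − (AP·d)²/|d|² = 342 − 1444/38 = 304, so the distance is 4√19.

4√19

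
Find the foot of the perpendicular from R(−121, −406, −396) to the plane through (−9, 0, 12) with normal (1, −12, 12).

(-2049/17, -6998/17, -6636/17)

n = (1, −12, 12), |n|² = 289, and n·R − 135 = -136.
t = -136/289 = -8/17, so the foot is R − t·n = (−121, −406, −396) − (-8/17)·(1, −12, 12) = (−2049/17, −6998/17, −6636/17).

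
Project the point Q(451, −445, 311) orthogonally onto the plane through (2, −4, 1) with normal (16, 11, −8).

(1369/3, -1324/3, 925/3)

n = (16, 11, −8), |n|² = 441, and n·Q − (-20) = -147.
t = -147/441 = -1/3, so the foot is Q − t·n = (451, −445, 311) − (-1/3)·(16, 11, −8) = (1369/3, −1324/3, 925/3).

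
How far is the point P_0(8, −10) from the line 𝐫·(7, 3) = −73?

The normal to the line is n = (7, 3) with |n| = √58.
|n·P_0 − (-73)| = |26 − (-73)| = 99, so the distance is 99/√58 = 99√58/58.

99√58/58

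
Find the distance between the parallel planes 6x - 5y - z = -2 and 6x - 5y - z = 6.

Both planes have normal n = (6, -5, -1), |n| = √62. Any point on the first plane is at distance |6 − (-2)|/|n| = 8/√62 = 4√62/31 from the second.

4√62/31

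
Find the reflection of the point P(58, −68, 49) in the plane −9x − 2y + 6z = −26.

(530/11, -772/11, 611/11)

n = (−9, −2, 6), |n|² = 121, n·P − (-26) = -66, so t = -66/121 = -6/11.
Foot F = P − (-6/11)·n = (584/11, −760/11, 575/11); the reflection is 2F − P = (530/11, −772/11, 611/11).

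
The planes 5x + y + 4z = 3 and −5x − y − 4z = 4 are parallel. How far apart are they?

Divide the second equation by -1 to match normals: 5x + y + 4z = -4.
With common normal n = (5, 1, 4) (|n| = √42), the distance is |3 − (-4)|/|n| = 7/√42 = √42/6.

√42/6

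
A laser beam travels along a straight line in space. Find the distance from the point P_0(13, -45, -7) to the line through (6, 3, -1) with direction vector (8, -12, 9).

3√137

Direction vector d = (8, -12, 9).
AP = (7, -48, -6), and AP × d = (-504, -111, 300).
|AP × d|² = 356337 and |d|² = 289, so the distance is √(356337/289) = √1233 = 3√137.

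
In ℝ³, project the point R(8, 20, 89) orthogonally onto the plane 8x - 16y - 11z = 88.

The perpendicular from R has direction n = (8, -16, -11): r = (8, 20, 89) + λ(8, -16, -11).
Substitute into the plane: n·(R + λn) = 88 gives -1235 + 441λ = 88, so λ = 3.
Foot = (8, 20, 89) + 3·(8, -16, -11) = (32, -28, 56).

(32, -28, 56)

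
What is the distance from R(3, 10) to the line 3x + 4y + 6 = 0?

11

d = |3·3 + 4·10 − (-6)| / √(9 + 16) = |55|/5 = 11.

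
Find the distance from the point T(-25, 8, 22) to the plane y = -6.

Normal vector n = (0, 1, 0), and n·(-25, 8, 22) - (-6) = 14.
|n| = √(0 + 1 + 0) = 1, so the distance is |14|/1 = 14.

14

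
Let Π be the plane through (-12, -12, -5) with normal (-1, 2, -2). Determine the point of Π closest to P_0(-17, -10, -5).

(-16, -12, -3)

n = (-1, 2, -2), |n|² = 9, and n·P_0 − (-2) = 9.
t = 9/9 = 1, so the foot is P_0 − t·n = (-17, -10, -5) − 1·(-1, 2, -2) = (-16, -12, -3).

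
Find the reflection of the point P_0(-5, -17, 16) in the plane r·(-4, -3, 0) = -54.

(35, 13, 16)

With n = (-4, -3, 0), the signed offset is (n·P_0 − (-54))/|n|² = 125/25 = 5.
P_0' = P_0 − 2t·n = (-5, -17, 16) − 10·(-4, -3, 0) = (35, 13, 16).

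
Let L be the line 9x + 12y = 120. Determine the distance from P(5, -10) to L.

The normal to the line is n = (9, 12) with |n| = 15.
|n·P − 120| = |-75 − 120| = 195, so the distance is 195/15 = 13.

13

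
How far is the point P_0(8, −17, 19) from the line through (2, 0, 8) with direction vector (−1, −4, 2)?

Direction vector d = (−1, −4, 2).
AP = (6, −17, 11), and AP × d = (10, −23, −41).
|AP × d|² = 2310 and |d|² = 21, so the distance is √(2310/21) = √110.

√110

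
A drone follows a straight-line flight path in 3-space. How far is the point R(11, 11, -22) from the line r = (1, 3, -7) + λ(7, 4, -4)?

√65

Direction vector d = (7, 4, -4).
AP = (10, 8, -15); AP·d = 162, |AP|² = 389, |d|² = 81.
distance² = |AP|² − (AP·d)²/|d|² = 389 − 26244/81 = 65, so the distance is √65.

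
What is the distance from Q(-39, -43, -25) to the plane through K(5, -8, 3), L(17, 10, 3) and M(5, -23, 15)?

KL = (12, 18, 0) and KM = (0, -15, 12), so a normal is n = KL × KM = (216, -144, -180).
d = |216·(-39) + (-144)·(-43) + (-180)·(-25) − 1692| / √(46656 + 20736 + 32400) = |576| / (36√77) = 16√77/77.

16√77/77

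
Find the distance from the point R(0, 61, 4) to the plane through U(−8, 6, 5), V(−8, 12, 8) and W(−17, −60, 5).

UV = (0, 6, 3) and UW = (−9, −66, 0), so a normal is n = UV × UW = (198, −27, 54).
d = |198·0 + (-27)·61 + 54·4 − (-1476)| / √(39204 + 729 + 2916) = |45| / 207 = 5/23.

5/23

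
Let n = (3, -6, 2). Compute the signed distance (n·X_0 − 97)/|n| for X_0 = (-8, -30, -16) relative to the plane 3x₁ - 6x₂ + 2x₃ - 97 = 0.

n·X_0 − 97 = 27.
|n| = 7, so the signed distance is 27/7.

27/7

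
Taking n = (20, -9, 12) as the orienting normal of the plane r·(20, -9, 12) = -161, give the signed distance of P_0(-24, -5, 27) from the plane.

n·P_0 − (-161) = 50.
|n| = 25, so the signed distance is 50/25 = 2.

2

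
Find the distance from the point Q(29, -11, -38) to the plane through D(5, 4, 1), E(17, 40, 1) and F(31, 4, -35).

DE = (12, 36, 0) and DF = (26, 0, -36), so a normal is n = DE × DF = (-1296, 432, -936).
d = |(-1296)·29 + 432·(-11) + (-936)·(-38) − (-5688)| / √(1679616 + 186624 + 876096) = |-1080| / 1656 = 15/23.

15/23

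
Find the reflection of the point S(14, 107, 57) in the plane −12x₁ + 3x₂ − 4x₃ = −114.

(254/13, 1373/13, 765/13)

n = (−12, 3, −4), |n|² = 169, n·S − (-114) = 39, so t = 39/169 = 3/13.
Foot F = S − (3/13)·n = (218/13, 1382/13, 753/13); the reflection is 2F − S = (254/13, 1373/13, 765/13).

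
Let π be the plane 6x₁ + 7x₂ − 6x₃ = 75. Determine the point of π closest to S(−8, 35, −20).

(-20, 21, -8)

The perpendicular from S has direction n = (6, 7, −6): r = (−8, 35, −20) + λ(6, 7, −6).
Substitute into the plane: n·(S + λn) = 75 gives 317 + 121λ = 75, so λ = -2.
Foot = (−8, 35, −20) + (-2)·(6, 7, −6) = (−20, 21, −8).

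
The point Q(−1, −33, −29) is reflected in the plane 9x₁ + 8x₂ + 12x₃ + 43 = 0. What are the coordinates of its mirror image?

(35, -1, 19)

n = (9, 8, 12), |n|² = 289, n·Q − (-43) = -578, so t = -578/289 = -2.
Foot F = Q − (-2)·n = (17, −17, −5); the reflection is 2F − Q = (35, −1, 19).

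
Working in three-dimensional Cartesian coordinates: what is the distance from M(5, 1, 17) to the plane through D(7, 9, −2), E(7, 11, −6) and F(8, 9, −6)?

5/√21

DE = (0, 2, −4) and DF = (1, 0, −4), so a normal is n = DE × DF = (−8, −4, −2).
n = (−8, −4, −2); n·P − (-88) = 10; |n| = 2√21; distance = 10/(2√21) = 5√21/21.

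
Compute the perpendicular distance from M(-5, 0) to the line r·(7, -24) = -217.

182/25

d = |7·(-5) + (-24)·0 − (-217)| / √(49 + 576) = |182|/25 = 182/25.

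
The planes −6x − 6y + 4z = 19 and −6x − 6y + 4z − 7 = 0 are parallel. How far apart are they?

6/√22

Both planes have normal n = (−6, −6, 4), |n| = 2√22. Any point on the first plane is at distance |7 − 19|/|n| = 12/(2√22) = 6/√22 from the second.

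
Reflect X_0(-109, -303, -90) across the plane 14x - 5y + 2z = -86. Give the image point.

(-1439/15, -923/3, -1322/15)

With n = (14, -5, 2), the signed offset is (n·X_0 − (-86))/|n|² = -105/225 = -7/15.
X_0' = X_0 − 2t·n = (-109, -303, -90) − (-14/15)·(14, -5, 2) = (-1439/15, -923/3, -1322/15).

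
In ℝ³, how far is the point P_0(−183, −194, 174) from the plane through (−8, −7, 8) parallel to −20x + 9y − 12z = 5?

Parallel planes share the normal n = (−20, 9, −12); since (−8, −7, 8) lies on the plane, its equation is −20x + 9y − 12z = 1.
Then n·(−183, −194, 174) − 1 = −175.
|n| = √(400 + 81 + 144) = 25, so the distance is |-175|/25 = 7.

7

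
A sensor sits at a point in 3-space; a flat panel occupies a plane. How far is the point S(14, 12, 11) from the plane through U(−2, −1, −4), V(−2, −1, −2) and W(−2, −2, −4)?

16

UV = (0, 0, 2) and UW = (0, −1, 0), so a normal is n = UV × UW = (2, 0, 0).
n = (2, 0, 0); n·P − (-4) = 32; |n| = 2; distance = 32/2 = 16.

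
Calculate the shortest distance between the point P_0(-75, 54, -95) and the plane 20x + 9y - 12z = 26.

4

n = (20, 9, -12); n·P − 26 = 100; |n| = 25; distance = 100/25 = 4.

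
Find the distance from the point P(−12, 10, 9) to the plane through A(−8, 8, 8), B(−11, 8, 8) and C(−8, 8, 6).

2

AB = (−3, 0, 0) and AC = (0, 0, −2), so a normal is n = AB × AC = (0, −6, 0).
Then n·(−12, 10, 9) − (−48) = −12.
|n| = √(0 + 36 + 0) = 6, so the distance is |-12|/6 = 2.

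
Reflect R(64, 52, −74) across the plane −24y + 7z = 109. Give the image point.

With n = (0, −24, 7), the signed offset is (n·R − 109)/|n|² = -1875/625 = -3.
R' = R − 2t·n = (64, 52, −74) − (-6)·(0, −24, 7) = (64, −92, −32).

(64, -92, -32)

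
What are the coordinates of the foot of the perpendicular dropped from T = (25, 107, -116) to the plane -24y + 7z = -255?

n = (0, -24, 7), |n|² = 625, and n·T − (-255) = -3125.
t = -3125/625 = -5, so the foot is T − t·n = (25, 107, -116) − (-5)·(0, -24, 7) = (25, -13, -81).

(25, -13, -81)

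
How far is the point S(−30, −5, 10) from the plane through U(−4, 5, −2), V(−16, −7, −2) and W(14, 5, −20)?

4/√3

UV = (−12, −12, 0) and UW = (18, 0, −18), so a normal is n = UV × UW = (216, −216, 216).
d = |216·(-30) + (-216)·(-5) + 216·10 − (-2376)| / √(46656 + 46656 + 46656) = |-864| / (216√3) = 4/√3.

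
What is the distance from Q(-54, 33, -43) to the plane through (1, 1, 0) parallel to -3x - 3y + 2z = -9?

Parallel planes share the normal n = (-3, -3, 2); since (1, 1, 0) lies on the plane, its equation is -3x - 3y + 2z = -6.
n = (-3, -3, 2); n·P − (-6) = -17; |n| = √22; distance = 17/√22 = 17√22/22.

17√22/22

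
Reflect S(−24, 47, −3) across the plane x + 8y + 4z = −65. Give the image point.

(-34, -33, -43)

n = (1, 8, 4), |n|² = 81, n·S − (-65) = 405, so t = 405/81 = 5.
Foot F = S − 5·n = (−29, 7, −23); the reflection is 2F − S = (−34, −33, −43).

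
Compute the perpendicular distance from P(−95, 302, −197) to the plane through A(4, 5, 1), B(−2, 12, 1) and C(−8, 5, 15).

AB = (−6, 7, 0) and AC = (−12, 0, 14), so a normal is n = AB × AC = (98, 84, 84).
Then n·(−95, 302, −197) − 896 = −1386.
|n| = √(9604 + 7056 + 7056) = 154, so the distance is |-1386|/154 = 9.

9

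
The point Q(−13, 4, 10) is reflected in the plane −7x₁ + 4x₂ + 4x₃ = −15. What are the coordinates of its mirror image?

n = (−7, 4, 4), |n|² = 81, n·Q − (-15) = 162, so t = 162/81 = 2.
Foot F = Q − 2·n = (1, −4, 2); the reflection is 2F − Q = (15, −12, −6).

(15, -12, -6)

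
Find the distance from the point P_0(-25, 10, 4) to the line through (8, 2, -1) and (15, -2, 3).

A direction vector is d = (7, -4, 4).
AP = (-33, 8, 5); AP·d = -243, |AP|² = 1178, |d|² = 81.
distance² = |AP|² − (AP·d)²/|d|² = 1178 − 59049/81 = 449, so the distance is √449.

√449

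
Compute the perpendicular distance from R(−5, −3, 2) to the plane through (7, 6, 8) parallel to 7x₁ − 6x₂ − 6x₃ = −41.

6/11

Parallel planes share the normal n = (7, −6, −6); since (7, 6, 8) lies on the plane, its equation is 7x₁ − 6x₂ − 6x₃ = -35.
Then n·(−5, −3, 2) − (−35) = 6.
|n| = √(49 + 36 + 36) = 11, so the distance is |6|/11 = 6/11.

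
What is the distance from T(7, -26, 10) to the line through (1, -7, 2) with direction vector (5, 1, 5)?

√410

Direction vector d = (5, 1, 5).
AP = (6, -19, 8), and AP × d = (-103, 10, 101).
|AP × d|² = 20910 and |d|² = 51, so the distance is √(20910/51) = √410.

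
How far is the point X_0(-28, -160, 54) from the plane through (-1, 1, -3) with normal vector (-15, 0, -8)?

3

The plane has equation n·(r − (-1, 1, -3)) = 0, i.e. n·r = 39.
Then n·(-28, -160, 54) - 39 = -51.
|n| = √(225 + 0 + 64) = 17, so the distance is |-51|/17 = 3.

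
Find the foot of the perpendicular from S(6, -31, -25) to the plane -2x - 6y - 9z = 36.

The perpendicular from S has direction n = (-2, -6, -9): r = (6, -31, -25) + t(-2, -6, -9).
Substitute into the plane: n·(S + tn) = 36 gives 399 + 121t = 36, so t = -3.
Foot = (6, -31, -25) + (-3)·(-2, -6, -9) = (12, -13, 2).

(12, -13, 2)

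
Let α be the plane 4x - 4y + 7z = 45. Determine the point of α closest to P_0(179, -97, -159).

The perpendicular from P_0 has direction n = (4, -4, 7): r = (179, -97, -159) + μ(4, -4, 7).
Substitute into the plane: n·(P_0 + μn) = 45 gives -9 + 81μ = 45, so μ = 2/3.
Foot = (179, -97, -159) + (2/3)·(4, -4, 7) = (545/3, -299/3, -463/3).

(545/3, -299/3, -463/3)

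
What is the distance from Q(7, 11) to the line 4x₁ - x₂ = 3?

14√17/17

d = |4·7 + (-1)·11 − 3| / √(16 + 1) = |14|/√17 = 14√17/17.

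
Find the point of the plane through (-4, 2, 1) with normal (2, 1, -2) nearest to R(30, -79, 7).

(320/9, -686/9, 13/9)

The perpendicular from R has direction n = (2, 1, -2): r = (30, -79, 7) + λ(2, 1, -2).
Substitute into the plane: n·(R + λn) = -8 gives -33 + 9λ = -8, so λ = 25/9.
Foot = (30, -79, 7) + (25/9)·(2, 1, -2) = (320/9, -686/9, 13/9).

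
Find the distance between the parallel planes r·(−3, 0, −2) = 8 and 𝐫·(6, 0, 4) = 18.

17/√13

Divide the second equation by -2 to match normals: −3x − 2z = -9.
Both planes have normal n = (−3, 0, −2), |n| = √13. Any point on the first plane is at distance |(-9) − 8|/|n| = 17/√13 from the second.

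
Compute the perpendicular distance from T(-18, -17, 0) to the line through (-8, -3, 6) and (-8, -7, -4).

6√6

A direction vector is d = (0, -4, -10).
AP = (-10, -14, -6), and AP × d = (116, -100, 40).
|AP × d|² = 25056 and |d|² = 116, so the distance is √(25056/116) = √216 = 6√6.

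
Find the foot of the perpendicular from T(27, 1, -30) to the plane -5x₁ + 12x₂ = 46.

(22, 13, -30)

The perpendicular from T has direction n = (-5, 12, 0): r = (27, 1, -30) + t(-5, 12, 0).
Substitute into the plane: n·(T + tn) = 46 gives -123 + 169t = 46, so t = 1.
Foot = (27, 1, -30) + 1·(-5, 12, 0) = (22, 13, -30).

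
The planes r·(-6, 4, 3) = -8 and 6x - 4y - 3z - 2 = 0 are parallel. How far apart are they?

Divide the second equation by -1 to match normals: -6x + 4y + 3z = -2.
With common normal n = (-6, 4, 3) (|n| = √61), the distance is |(-8) − (-2)|/|n| = 6/√61.

6√61/61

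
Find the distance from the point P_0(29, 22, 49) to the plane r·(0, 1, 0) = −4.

26

Normal vector n = (0, 1, 0), and n·(29, 22, 49) − (−4) = 26.
|n| = √(0 + 1 + 0) = 1, so the distance is |26|/1 = 26.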